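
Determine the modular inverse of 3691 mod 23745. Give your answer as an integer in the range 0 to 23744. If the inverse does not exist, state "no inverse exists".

7321

Extended Euclidean algorithm:
23745 = 6×3691 + 1599
3691 = 2×1599 + 493
1599 = 3×493 + 120
493 = 4×120 + 13
120 = 9×13 + 3
13 = 4×3 + 1
3 = 3×1 + 0
The gcd is 1. Working backward:
1 = 13 − 4·3
1 = −4·120 + 37·13
1 = 37·493 − 152·120
1 = −152·1599 + 493·493
1 = 493·3691 − 1138·1599
1 = −1138·23745 + 7321·3691
So 3691·7321 ≡ 1 (mod 23745).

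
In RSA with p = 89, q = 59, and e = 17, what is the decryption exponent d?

φ(n) = (p−1)(q−1) = 88·58 = 5104.
Need d with 17·d ≡ 1 (mod 5104). Apply the extended Euclidean algorithm:
5104 = 300×17 + 4
17 = 4×4 + 1
4 = 4×1 + 0
Back-substitute:
1 = 17 − 4·4
1 = −4·5104 + 1201·17
So 17·1201 ≡ 1 (mod 5104), hence d = 1201.

1201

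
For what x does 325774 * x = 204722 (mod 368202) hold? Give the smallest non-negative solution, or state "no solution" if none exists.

First find gcd(325774, 368202):
368202 = 1*325774 + 42428
325774 = 7*42428 + 28778
42428 = 1*28778 + 13650
28778 = 2*13650 + 1478
13650 = 9*1478 + 348
1478 = 4*348 + 86
348 = 4*86 + 4
86 = 21*4 + 2
4 = 2*2 + 0
gcd = 2 and 2 | 204722, so solutions exist. Divide through by 2: 162887x ≡ 102361 (mod 184101).
Now find 162887⁻¹ mod 184101:
184101 = 1×162887 + 21214
162887 = 7×21214 + 14389
21214 = 1×14389 + 6825
14389 = 2×6825 + 739
6825 = 9×739 + 174
739 = 4×174 + 43
174 = 4×43 + 2
43 = 21×2 + 1
2 = 2×1 + 0
Back-substitute:
1 = 43 − 21·2
1 = −21·174 + 85·43
1 = 85·739 − 361·174
1 = −361·6825 + 3334·739
1 = 3334·14389 − 7029·6825
1 = −7029·21214 + 10363·14389
1 = 10363·162887 − 79570·21214
1 = −79570·184101 + 89933·162887
So 162887⁻¹ ≡ 89933 (mod 184101).
Then x ≡ 89933·102361 ≡ 29510 (mod 184101); the smallest non-negative solution is x = 29510.

29510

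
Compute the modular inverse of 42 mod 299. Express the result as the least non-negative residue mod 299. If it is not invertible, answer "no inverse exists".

178

Run Euclid on (299, 42):
299 = 7×42 + 5
42 = 8×5 + 2
5 = 2×2 + 1
2 = 2×1 + 0
Since gcd(42, 299) = 1, back-substitute to write 1 as a combination:
1 = 5 − 2·2
1 = −2·42 + 17·5
1 = 17·299 − 121·42
Hence 42⁻¹ ≡ -121 ≡ 178 (mod 299).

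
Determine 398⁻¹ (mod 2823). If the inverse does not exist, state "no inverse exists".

305

Extended Euclidean algorithm:
2823 = 7×398 + 37
398 = 10×37 + 28
37 = 1×28 + 9
28 = 3×9 + 1
9 = 9×1 + 0
gcd = 1, so the inverse exists. Back-substitute:
1 = 28 − 3·9
1 = −3·37 + 4·28
1 = 4·398 − 43·37
1 = −43·2823 + 305·398
So 398·305 ≡ 1 (mod 2823).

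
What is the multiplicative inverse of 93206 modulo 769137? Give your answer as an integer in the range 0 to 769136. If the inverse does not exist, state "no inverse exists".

675815

Run Euclid on (769137, 93206):
769137 = 8·93206 + 23489
93206 = 3·23489 + 22739
23489 = 1·22739 + 750
22739 = 30·750 + 239
750 = 3·239 + 33
239 = 7·33 + 8
33 = 4·8 + 1
8 = 8·1 + 0
gcd = 1, so the inverse exists. Back-substitute:
1 = 33 − 4·8
1 = −4·239 + 29·33
1 = 29·750 − 91·239
1 = −91·22739 + 2759·750
1 = 2759·23489 − 2850·22739
1 = −2850·93206 + 11309·23489
1 = 11309·769137 − 93322·93206
So 93206·(-93322) ≡ 1 (mod 769137), and -93322 ≡ 675815 (mod 769137).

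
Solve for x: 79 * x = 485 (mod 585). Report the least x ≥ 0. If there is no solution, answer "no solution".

First find gcd(79, 585):
585 = 7*79 + 32
79 = 2*32 + 15
32 = 2*15 + 2
15 = 7*2 + 1
2 = 2*1 + 0
gcd = 1, so a unique solution mod 585 exists.
Back-substitute for the Bézout coefficients:
1 = 15 − 7·2
1 = −7·32 + 15·15
1 = 15·79 − 37·32
1 = −37·585 + 274·79
So 79·(274) ≡ 1 (mod 585), giving 79⁻¹ ≡ 274.
x ≡ 79⁻¹·485 ≡ 274·485 ≡ 95 (mod 585).

95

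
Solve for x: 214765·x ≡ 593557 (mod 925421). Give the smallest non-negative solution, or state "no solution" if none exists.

581816

First find gcd(214765, 925421):
925421 = 4*214765 + 66361
214765 = 3*66361 + 15682
66361 = 4*15682 + 3633
15682 = 4*3633 + 1150
3633 = 3*1150 + 183
1150 = 6*183 + 52
183 = 3*52 + 27
52 = 1*27 + 25
27 = 1*25 + 2
25 = 12*2 + 1
2 = 2*1 + 0
gcd = 1, so a unique solution mod 925421 exists.
Back-substitute for the Bézout coefficients:
1 = 25 − 12·2
1 = −12·27 + 13·25
1 = 13·52 − 25·27
1 = −25·183 + 88·52
1 = 88·1150 − 553·183
1 = −553·3633 + 1747·1150
1 = 1747·15682 − 7541·3633
1 = −7541·66361 + 31911·15682
1 = 31911·214765 − 103274·66361
1 = −103274·925421 + 445007·214765
So 214765·(445007) ≡ 1 (mod 925421), giving 214765⁻¹ ≡ 445007.
x ≡ 214765⁻¹·593557 ≡ 445007·593557 ≡ 581816 (mod 925421).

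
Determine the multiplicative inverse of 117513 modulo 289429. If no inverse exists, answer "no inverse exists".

243490

Extended Euclidean algorithm:
289429 = 2*117513 + 54403
117513 = 2*54403 + 8707
54403 = 6*8707 + 2161
8707 = 4*2161 + 63
2161 = 34*63 + 19
63 = 3*19 + 6
19 = 3*6 + 1
6 = 6*1 + 0
Since gcd(117513, 289429) = 1, back-substitute to write 1 as a combination:
1 = 19 − 3·6
1 = −3·63 + 10·19
1 = 10·2161 − 343·63
1 = −343·8707 + 1382·2161
1 = 1382·54403 − 8635·8707
1 = −8635·117513 + 18652·54403
1 = 18652·289429 − 45939·117513
Thus 117513·(-45939) ≡ 1 (mod 289429); reducing, -45939 mod 289429 = 243490.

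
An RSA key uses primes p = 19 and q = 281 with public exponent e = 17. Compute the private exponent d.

593

φ(n) = (p−1)(q−1) = 18·280 = 5040.
Need d with 17·d ≡ 1 (mod 5040). Apply the extended Euclidean algorithm:
5040 = 296×17 + 8
17 = 2×8 + 1
8 = 8×1 + 0
Back-substitute:
1 = 17 − 2·8
1 = −2·5040 + 593·17
So 17·593 ≡ 1 (mod 5040), hence d = 593.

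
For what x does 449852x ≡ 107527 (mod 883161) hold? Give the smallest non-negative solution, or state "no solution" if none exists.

816335

First find gcd(449852, 883161):
883161 = 1·449852 + 433309
449852 = 1·433309 + 16543
433309 = 26·16543 + 3191
16543 = 5·3191 + 588
3191 = 5·588 + 251
588 = 2·251 + 86
251 = 2·86 + 79
86 = 1·79 + 7
79 = 11·7 + 2
7 = 3·2 + 1
2 = 2·1 + 0
gcd = 1, so a unique solution mod 883161 exists.
Back-substitute for the Bézout coefficients:
1 = 7 − 3·2
1 = −3·79 + 34·7
1 = 34·86 − 37·79
1 = −37·251 + 108·86
1 = 108·588 − 253·251
1 = −253·3191 + 1373·588
1 = 1373·16543 − 7118·3191
1 = −7118·433309 + 186441·16543
1 = 186441·449852 − 193559·433309
1 = −193559·883161 + 380000·449852
So 449852·(380000) ≡ 1 (mod 883161), giving 449852⁻¹ ≡ 380000.
x ≡ 449852⁻¹·107527 ≡ 380000·107527 ≡ 816335 (mod 883161).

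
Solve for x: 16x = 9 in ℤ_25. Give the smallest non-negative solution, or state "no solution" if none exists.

First find gcd(16, 25):
25 = 1×16 + 9
16 = 1×9 + 7
9 = 1×7 + 2
7 = 3×2 + 1
2 = 2×1 + 0
gcd = 1, so a unique solution mod 25 exists.
Back-substitute for the Bézout coefficients:
1 = 7 − 3·2
1 = −3·9 + 4·7
1 = 4·16 − 7·9
1 = −7·25 + 11·16
So 16·(11) ≡ 1 (mod 25), giving 16⁻¹ ≡ 11.
x ≡ 16⁻¹·9 ≡ 11·9 ≡ 24 (mod 25).

24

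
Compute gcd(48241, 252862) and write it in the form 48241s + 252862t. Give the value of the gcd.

Repeated division:
252862 = 5*48241 + 11657
48241 = 4*11657 + 1613
11657 = 7*1613 + 366
1613 = 4*366 + 149
366 = 2*149 + 68
149 = 2*68 + 13
68 = 5*13 + 3
13 = 4*3 + 1
3 = 3*1 + 0
gcd(48241, 252862) = 1.
Express as a combination:
1 = 13 − 4·3
1 = −4·68 + 21·13
1 = 21·149 − 46·68
1 = −46·366 + 113·149
1 = 113·1613 − 498·366
1 = −498·11657 + 3599·1613
1 = 3599·48241 − 14894·11657
1 = −14894·252862 + 78069·48241
So 1 = (-14894)·252862 + (78069)·48241.

1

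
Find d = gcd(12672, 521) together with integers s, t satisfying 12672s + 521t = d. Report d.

1

Euclidean algorithm:
12672 = 24·521 + 168
521 = 3·168 + 17
168 = 9·17 + 15
17 = 1·15 + 2
15 = 7·2 + 1
2 = 2·1 + 0
gcd(12672, 521) = 1.
Working backward:
1 = 15 − 7·2
1 = −7·17 + 8·15
1 = 8·168 − 79·17
1 = −79·521 + 245·168
1 = 245·12672 − 5959·521
So 1 = (245)·12672 + (-5959)·521.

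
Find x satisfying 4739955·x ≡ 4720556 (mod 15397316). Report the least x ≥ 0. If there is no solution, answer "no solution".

gcd(4739955, 15397316):
15397316 = 3·4739955 + 1177451
4739955 = 4·1177451 + 30151
1177451 = 39·30151 + 1562
30151 = 19·1562 + 473
1562 = 3·473 + 143
473 = 3·143 + 44
143 = 3·44 + 11
44 = 4·11 + 0
gcd = 11, but 11 ∤ 4720556, so the congruence has no solution.

no solution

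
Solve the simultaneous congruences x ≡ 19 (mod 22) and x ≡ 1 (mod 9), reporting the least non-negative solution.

Write x = 19 + 22·k. Then 22·k ≡ 1 − 19 ≡ 0 (mod 9).
Need 22⁻¹ mod 9. Extended Euclid on (9, 4):
9 = 2*4 + 1
4 = 4*1 + 0
Back-substitute:
1 = 9 − 2·4
22⁻¹ ≡ 7 (mod 9), so k ≡ 7·0 ≡ 0 (mod 9).
x = 19 + 22·0 = 19.

19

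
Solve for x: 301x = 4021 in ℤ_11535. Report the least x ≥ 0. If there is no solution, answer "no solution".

First find gcd(301, 11535):
11535 = 38*301 + 97
301 = 3*97 + 10
97 = 9*10 + 7
10 = 1*7 + 3
7 = 2*3 + 1
3 = 3*1 + 0
gcd = 1, so a unique solution mod 11535 exists.
Back-substitute for the Bézout coefficients:
1 = 7 − 2·3
1 = −2·10 + 3·7
1 = 3·97 − 29·10
1 = −29·301 + 90·97
1 = 90·11535 − 3449·301
So 301·(-3449) ≡ 1 (mod 11535), giving 301⁻¹ ≡ 8086.
x ≡ 301⁻¹·4021 ≡ 8086·4021 ≡ 8176 (mod 11535).

8176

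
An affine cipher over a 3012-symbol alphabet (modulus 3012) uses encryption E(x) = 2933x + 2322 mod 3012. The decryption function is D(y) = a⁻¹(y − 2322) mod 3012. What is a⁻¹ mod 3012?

305

gcd(3012, 2933) by repeated division:
3012 = 1·2933 + 79
2933 = 37·79 + 10
79 = 7·10 + 9
10 = 1·9 + 1
9 = 9·1 + 0
Since gcd(2933, 3012) = 1, back-substitute to write 1 as a combination:
1 = 10 − 9
1 = −79 + 8·10
1 = 8·2933 − 297·79
1 = −297·3012 + 305·2933
So 2933·305 ≡ 1 (mod 3012).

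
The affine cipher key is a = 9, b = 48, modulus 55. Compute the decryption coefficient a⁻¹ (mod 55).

Run Euclid on (55, 9):
55 = 6×9 + 1
9 = 9×1 + 0
Since gcd(9, 55) = 1, back-substitute to write 1 as a combination:
1 = 55 − 6·9
Hence 9⁻¹ ≡ -6 ≡ 49 (mod 55).

49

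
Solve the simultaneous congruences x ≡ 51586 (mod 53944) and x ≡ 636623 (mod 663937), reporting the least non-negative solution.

257580242

Write x = 51586 + 53944·k. Then 53944·k ≡ 636623 − 51586 ≡ 585037 (mod 663937).
Need 53944⁻¹ mod 663937. Extended Euclid on (663937, 53944):
663937 = 12·53944 + 16609
53944 = 3·16609 + 4117
16609 = 4·4117 + 141
4117 = 29·141 + 28
141 = 5·28 + 1
28 = 28·1 + 0
Back-substitute:
1 = 141 − 5·28
1 = −5·4117 + 146·141
1 = 146·16609 − 589·4117
1 = −589·53944 + 1913·16609
1 = 1913·663937 − 23545·53944
53944⁻¹ ≡ 640392 (mod 663937), so k ≡ 640392·585037 ≡ 4774 (mod 663937).
x = 51586 + 53944·4774 = 257580242.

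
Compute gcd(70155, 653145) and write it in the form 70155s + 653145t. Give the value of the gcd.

15

Apply Euclid's algorithm to 653145 and 70155:
653145 = 9×70155 + 21750
70155 = 3×21750 + 4905
21750 = 4×4905 + 2130
4905 = 2×2130 + 645
2130 = 3×645 + 195
645 = 3×195 + 60
195 = 3×60 + 15
60 = 4×15 + 0
gcd(70155, 653145) = 15.
Express as a combination:
15 = 195 − 3·60
15 = −3·645 + 10·195
15 = 10·2130 − 33·645
15 = −33·4905 + 76·2130
15 = 76·21750 − 337·4905
15 = −337·70155 + 1087·21750
15 = 1087·653145 − 10120·70155
So 15 = (1087)·653145 + (-10120)·70155.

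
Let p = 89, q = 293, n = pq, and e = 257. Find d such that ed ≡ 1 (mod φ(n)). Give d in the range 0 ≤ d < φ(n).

φ(n) = (p−1)(q−1) = 88·292 = 25696.
Need d with 257·d ≡ 1 (mod 25696). Apply the extended Euclidean algorithm:
25696 = 99·257 + 253
257 = 1·253 + 4
253 = 63·4 + 1
4 = 4·1 + 0
Back-substitute:
1 = 253 − 63·4
1 = −63·257 + 64·253
1 = 64·25696 − 6399·257
So 257·(-6399) ≡ 1 (mod 25696), hence d ≡ -6399 ≡ 19297 (mod 25696).

19297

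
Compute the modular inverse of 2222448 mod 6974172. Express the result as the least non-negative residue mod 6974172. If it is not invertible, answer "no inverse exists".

no inverse exists

Compute gcd(2222448, 6974172):
6974172 = 3×2222448 + 306828
2222448 = 7×306828 + 74652
306828 = 4×74652 + 8220
74652 = 9×8220 + 672
8220 = 12×672 + 156
672 = 4×156 + 48
156 = 3×48 + 12
48 = 4×12 + 0
gcd(2222448, 6974172) = 12 ≠ 1, so 2222448 has no multiplicative inverse modulo 6974172.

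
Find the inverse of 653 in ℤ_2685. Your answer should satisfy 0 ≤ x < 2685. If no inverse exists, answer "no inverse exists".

662

Run Euclid on (2685, 653):
2685 = 4×653 + 73
653 = 8×73 + 69
73 = 1×69 + 4
69 = 17×4 + 1
4 = 4×1 + 0
gcd = 1, so the inverse exists. Back-substitute:
1 = 69 − 17·4
1 = −17·73 + 18·69
1 = 18·653 − 161·73
1 = −161·2685 + 662·653
So 653·662 ≡ 1 (mod 2685).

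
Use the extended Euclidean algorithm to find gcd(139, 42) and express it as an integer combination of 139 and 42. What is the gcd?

1

Euclidean algorithm:
139 = 3×42 + 13
42 = 3×13 + 3
13 = 4×3 + 1
3 = 3×1 + 0
gcd(139, 42) = 1.
Back-substituting:
1 = 13 − 4·3
1 = −4·42 + 13·13
1 = 13·139 − 43·42
So 1 = (13)·139 + (-43)·42.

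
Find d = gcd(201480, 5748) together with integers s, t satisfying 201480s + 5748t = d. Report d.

12

Apply Euclid's algorithm to 201480 and 5748:
201480 = 35*5748 + 300
5748 = 19*300 + 48
300 = 6*48 + 12
48 = 4*12 + 0
gcd(201480, 5748) = 12.
Express as a combination:
12 = 300 − 6·48
12 = −6·5748 + 115·300
12 = 115·201480 − 4031·5748
So 12 = (115)·201480 + (-4031)·5748.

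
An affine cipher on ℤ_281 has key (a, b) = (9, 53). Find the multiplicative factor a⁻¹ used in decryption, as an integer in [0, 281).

125

Run Euclid on (281, 9):
281 = 31×9 + 2
9 = 4×2 + 1
2 = 2×1 + 0
Since gcd(9, 281) = 1, back-substitute to write 1 as a combination:
1 = 9 − 4·2
1 = −4·281 + 125·9
So 9·125 ≡ 1 (mod 281).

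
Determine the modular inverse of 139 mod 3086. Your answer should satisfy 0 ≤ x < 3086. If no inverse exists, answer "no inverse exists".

2975

Extended Euclidean algorithm:
3086 = 22*139 + 28
139 = 4*28 + 27
28 = 1*27 + 1
27 = 27*1 + 0
Since gcd(139, 3086) = 1, back-substitute to write 1 as a combination:
1 = 28 − 27
1 = −139 + 5·28
1 = 5·3086 − 111·139
Hence 139⁻¹ ≡ -111 ≡ 2975 (mod 3086).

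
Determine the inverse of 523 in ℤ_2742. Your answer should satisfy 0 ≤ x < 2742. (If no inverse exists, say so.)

Run Euclid on (2742, 523):
2742 = 5·523 + 127
523 = 4·127 + 15
127 = 8·15 + 7
15 = 2·7 + 1
7 = 7·1 + 0
The gcd is 1. Working backward:
1 = 15 − 2·7
1 = −2·127 + 17·15
1 = 17·523 − 70·127
1 = −70·2742 + 367·523
So 523·367 ≡ 1 (mod 2742).

367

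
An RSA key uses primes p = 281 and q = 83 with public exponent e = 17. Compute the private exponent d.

φ(n) = (p−1)(q−1) = 280·82 = 22960.
Need d with 17·d ≡ 1 (mod 22960). Apply the extended Euclidean algorithm:
22960 = 1350*17 + 10
17 = 1*10 + 7
10 = 1*7 + 3
7 = 2*3 + 1
3 = 3*1 + 0
Back-substitute:
1 = 7 − 2·3
1 = −2·10 + 3·7
1 = 3·17 − 5·10
1 = −5·22960 + 6753·17
So 17·6753 ≡ 1 (mod 22960), hence d = 6753.

6753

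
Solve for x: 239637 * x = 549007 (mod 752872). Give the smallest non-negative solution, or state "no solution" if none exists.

145467

First find gcd(239637, 752872):
752872 = 3×239637 + 33961
239637 = 7×33961 + 1910
33961 = 17×1910 + 1491
1910 = 1×1491 + 419
1491 = 3×419 + 234
419 = 1×234 + 185
234 = 1×185 + 49
185 = 3×49 + 38
49 = 1×38 + 11
38 = 3×11 + 5
11 = 2×5 + 1
5 = 5×1 + 0
gcd = 1, so a unique solution mod 752872 exists.
Back-substitute for the Bézout coefficients:
1 = 11 − 2·5
1 = −2·38 + 7·11
1 = 7·49 − 9·38
1 = −9·185 + 34·49
1 = 34·234 − 43·185
1 = −43·419 + 77·234
1 = 77·1491 − 274·419
1 = −274·1910 + 351·1491
1 = 351·33961 − 6241·1910
1 = −6241·239637 + 44038·33961
1 = 44038·752872 − 138355·239637
So 239637·(-138355) ≡ 1 (mod 752872), giving 239637⁻¹ ≡ 614517.
x ≡ 239637⁻¹·549007 ≡ 614517·549007 ≡ 145467 (mod 752872).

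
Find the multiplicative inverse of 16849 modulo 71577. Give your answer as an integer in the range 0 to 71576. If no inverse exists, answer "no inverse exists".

Extended Euclidean algorithm:
71577 = 4*16849 + 4181
16849 = 4*4181 + 125
4181 = 33*125 + 56
125 = 2*56 + 13
56 = 4*13 + 4
13 = 3*4 + 1
4 = 4*1 + 0
Since gcd(16849, 71577) = 1, back-substitute to write 1 as a combination:
1 = 13 − 3·4
1 = −3·56 + 13·13
1 = 13·125 − 29·56
1 = −29·4181 + 970·125
1 = 970·16849 − 3909·4181
1 = −3909·71577 + 16606·16849
So 16849·16606 ≡ 1 (mod 71577).

16606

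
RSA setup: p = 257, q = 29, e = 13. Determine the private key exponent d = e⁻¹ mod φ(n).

2757

φ(n) = (p−1)(q−1) = 256·28 = 7168.
Need d with 13·d ≡ 1 (mod 7168). Apply the extended Euclidean algorithm:
7168 = 551·13 + 5
13 = 2·5 + 3
5 = 1·3 + 2
3 = 1·2 + 1
2 = 2·1 + 0
Back-substitute:
1 = 3 − 2
1 = −5 + 2·3
1 = 2·13 − 5·5
1 = −5·7168 + 2757·13
So 13·2757 ≡ 1 (mod 7168), hence d = 2757.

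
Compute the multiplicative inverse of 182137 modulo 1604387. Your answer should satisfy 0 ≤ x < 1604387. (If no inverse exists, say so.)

1075408

Apply the Euclidean algorithm to 1604387 and 182137:
1604387 = 8×182137 + 147291
182137 = 1×147291 + 34846
147291 = 4×34846 + 7907
34846 = 4×7907 + 3218
7907 = 2×3218 + 1471
3218 = 2×1471 + 276
1471 = 5×276 + 91
276 = 3×91 + 3
91 = 30×3 + 1
3 = 3×1 + 0
gcd = 1, so the inverse exists. Back-substitute:
1 = 91 − 30·3
1 = −30·276 + 91·91
1 = 91·1471 − 485·276
1 = −485·3218 + 1061·1471
1 = 1061·7907 − 2607·3218
1 = −2607·34846 + 11489·7907
1 = 11489·147291 − 48563·34846
1 = −48563·182137 + 60052·147291
1 = 60052·1604387 − 528979·182137
Thus 182137·(-528979) ≡ 1 (mod 1604387); reducing, -528979 mod 1604387 = 1075408.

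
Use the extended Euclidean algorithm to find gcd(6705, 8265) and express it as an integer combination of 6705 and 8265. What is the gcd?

15

Euclidean algorithm:
8265 = 1·6705 + 1560
6705 = 4·1560 + 465
1560 = 3·465 + 165
465 = 2·165 + 135
165 = 1·135 + 30
135 = 4·30 + 15
30 = 2·15 + 0
gcd(6705, 8265) = 15.
Back-substituting:
15 = 135 − 4·30
15 = −4·165 + 5·135
15 = 5·465 − 14·165
15 = −14·1560 + 47·465
15 = 47·6705 − 202·1560
15 = −202·8265 + 249·6705
So 15 = (-202)·8265 + (249)·6705.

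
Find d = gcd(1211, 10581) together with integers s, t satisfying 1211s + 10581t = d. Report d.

Repeated division:
10581 = 8·1211 + 893
1211 = 1·893 + 318
893 = 2·318 + 257
318 = 1·257 + 61
257 = 4·61 + 13
61 = 4·13 + 9
13 = 1·9 + 4
9 = 2·4 + 1
4 = 4·1 + 0
gcd(1211, 10581) = 1.
Express as a combination:
1 = 9 − 2·4
1 = −2·13 + 3·9
1 = 3·61 − 14·13
1 = −14·257 + 59·61
1 = 59·318 − 73·257
1 = −73·893 + 205·318
1 = 205·1211 − 278·893
1 = −278·10581 + 2429·1211
So 1 = (-278)·10581 + (2429)·1211.

1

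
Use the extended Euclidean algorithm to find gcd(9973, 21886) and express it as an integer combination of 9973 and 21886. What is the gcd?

Euclidean algorithm:
21886 = 2×9973 + 1940
9973 = 5×1940 + 273
1940 = 7×273 + 29
273 = 9×29 + 12
29 = 2×12 + 5
12 = 2×5 + 2
5 = 2×2 + 1
2 = 2×1 + 0
gcd(9973, 21886) = 1.
Back-substituting:
1 = 5 − 2·2
1 = −2·12 + 5·5
1 = 5·29 − 12·12
1 = −12·273 + 113·29
1 = 113·1940 − 803·273
1 = −803·9973 + 4128·1940
1 = 4128·21886 − 9059·9973
So 1 = (4128)·21886 + (-9059)·9973.

1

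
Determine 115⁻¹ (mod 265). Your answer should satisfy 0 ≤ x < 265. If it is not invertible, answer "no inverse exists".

no inverse exists

Euclidean algorithm on 265, 115:
265 = 2×115 + 35
115 = 3×35 + 10
35 = 3×10 + 5
10 = 2×5 + 0
Since gcd = 5 > 1, 115 is not a unit mod 265.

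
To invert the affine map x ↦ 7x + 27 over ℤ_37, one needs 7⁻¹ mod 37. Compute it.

Apply the Euclidean algorithm to 37 and 7:
37 = 5×7 + 2
7 = 3×2 + 1
2 = 2×1 + 0
Since gcd(7, 37) = 1, back-substitute to write 1 as a combination:
1 = 7 − 3·2
1 = −3·37 + 16·7
So 7·16 ≡ 1 (mod 37).

16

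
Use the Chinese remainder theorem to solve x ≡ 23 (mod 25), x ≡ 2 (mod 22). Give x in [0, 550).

Write x = 23 + 25·k. Then 25·k ≡ 2 − 23 ≡ 1 (mod 22).
Need 25⁻¹ mod 22. Extended Euclid on (22, 3):
22 = 7×3 + 1
3 = 3×1 + 0
Back-substitute:
1 = 22 − 7·3
25⁻¹ ≡ 15 (mod 22), so k ≡ 15·1 ≡ 15 (mod 22).
x = 23 + 25·15 = 398.

398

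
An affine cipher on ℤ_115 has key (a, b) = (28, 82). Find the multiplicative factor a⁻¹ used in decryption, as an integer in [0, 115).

Extended Euclidean algorithm:
115 = 4×28 + 3
28 = 9×3 + 1
3 = 3×1 + 0
gcd = 1, so the inverse exists. Back-substitute:
1 = 28 − 9·3
1 = −9·115 + 37·28
So 28·37 ≡ 1 (mod 115).

37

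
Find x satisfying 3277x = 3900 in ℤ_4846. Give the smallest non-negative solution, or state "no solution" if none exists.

3954

First find gcd(3277, 4846):
4846 = 1*3277 + 1569
3277 = 2*1569 + 139
1569 = 11*139 + 40
139 = 3*40 + 19
40 = 2*19 + 2
19 = 9*2 + 1
2 = 2*1 + 0
gcd = 1, so a unique solution mod 4846 exists.
Back-substitute for the Bézout coefficients:
1 = 19 − 9·2
1 = −9·40 + 19·19
1 = 19·139 − 66·40
1 = −66·1569 + 745·139
1 = 745·3277 − 1556·1569
1 = −1556·4846 + 2301·3277
So 3277·(2301) ≡ 1 (mod 4846), giving 3277⁻¹ ≡ 2301.
x ≡ 3277⁻¹·3900 ≡ 2301·3900 ≡ 3954 (mod 4846).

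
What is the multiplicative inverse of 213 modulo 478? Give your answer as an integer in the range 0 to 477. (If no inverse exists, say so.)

Run Euclid on (478, 213):
478 = 2×213 + 52
213 = 4×52 + 5
52 = 10×5 + 2
5 = 2×2 + 1
2 = 2×1 + 0
The gcd is 1. Working backward:
1 = 5 − 2·2
1 = −2·52 + 21·5
1 = 21·213 − 86·52
1 = −86·478 + 193·213
So 213·193 ≡ 1 (mod 478).

193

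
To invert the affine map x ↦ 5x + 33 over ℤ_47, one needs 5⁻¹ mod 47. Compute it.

gcd(47, 5) by repeated division:
47 = 9×5 + 2
5 = 2×2 + 1
2 = 2×1 + 0
gcd = 1, so the inverse exists. Back-substitute:
1 = 5 − 2·2
1 = −2·47 + 19·5
So 5·19 ≡ 1 (mod 47).

19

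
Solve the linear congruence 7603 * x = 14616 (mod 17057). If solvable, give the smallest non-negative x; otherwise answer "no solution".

First find gcd(7603, 17057):
17057 = 2×7603 + 1851
7603 = 4×1851 + 199
1851 = 9×199 + 60
199 = 3×60 + 19
60 = 3×19 + 3
19 = 6×3 + 1
3 = 3×1 + 0
gcd = 1, so a unique solution mod 17057 exists.
Back-substitute for the Bézout coefficients:
1 = 19 − 6·3
1 = −6·60 + 19·19
1 = 19·199 − 63·60
1 = −63·1851 + 586·199
1 = 586·7603 − 2407·1851
1 = −2407·17057 + 5400·7603
So 7603·(5400) ≡ 1 (mod 17057), giving 7603⁻¹ ≡ 5400.
x ≡ 7603⁻¹·14616 ≡ 5400·14616 ≡ 3661 (mod 17057).

3661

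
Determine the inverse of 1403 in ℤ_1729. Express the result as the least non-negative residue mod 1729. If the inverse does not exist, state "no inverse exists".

1013

gcd(1729, 1403) by repeated division:
1729 = 1·1403 + 326
1403 = 4·326 + 99
326 = 3·99 + 29
99 = 3·29 + 12
29 = 2·12 + 5
12 = 2·5 + 2
5 = 2·2 + 1
2 = 2·1 + 0
gcd = 1, so the inverse exists. Back-substitute:
1 = 5 − 2·2
1 = −2·12 + 5·5
1 = 5·29 − 12·12
1 = −12·99 + 41·29
1 = 41·326 − 135·99
1 = −135·1403 + 581·326
1 = 581·1729 − 716·1403
Hence 1403⁻¹ ≡ -716 ≡ 1013 (mod 1729).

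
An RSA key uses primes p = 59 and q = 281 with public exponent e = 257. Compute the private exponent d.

φ(n) = (p−1)(q−1) = 58·280 = 16240.
Need d with 257·d ≡ 1 (mod 16240). Apply the extended Euclidean algorithm:
16240 = 63·257 + 49
257 = 5·49 + 12
49 = 4·12 + 1
12 = 12·1 + 0
Back-substitute:
1 = 49 − 4·12
1 = −4·257 + 21·49
1 = 21·16240 − 1327·257
So 257·(-1327) ≡ 1 (mod 16240), hence d ≡ -1327 ≡ 14913 (mod 16240).

14913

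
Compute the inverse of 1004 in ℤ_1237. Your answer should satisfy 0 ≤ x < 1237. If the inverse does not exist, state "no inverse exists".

gcd(1237, 1004) by repeated division:
1237 = 1·1004 + 233
1004 = 4·233 + 72
233 = 3·72 + 17
72 = 4·17 + 4
17 = 4·4 + 1
4 = 4·1 + 0
gcd = 1, so the inverse exists. Back-substitute:
1 = 17 − 4·4
1 = −4·72 + 17·17
1 = 17·233 − 55·72
1 = −55·1004 + 237·233
1 = 237·1237 − 292·1004
So 1004·(-292) ≡ 1 (mod 1237), and -292 ≡ 945 (mod 1237).

945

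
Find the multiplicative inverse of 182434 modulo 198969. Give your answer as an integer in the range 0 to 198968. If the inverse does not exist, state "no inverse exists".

27544

Run Euclid on (198969, 182434):
198969 = 1*182434 + 16535
182434 = 11*16535 + 549
16535 = 30*549 + 65
549 = 8*65 + 29
65 = 2*29 + 7
29 = 4*7 + 1
7 = 7*1 + 0
gcd = 1, so the inverse exists. Back-substitute:
1 = 29 − 4·7
1 = −4·65 + 9·29
1 = 9·549 − 76·65
1 = −76·16535 + 2289·549
1 = 2289·182434 − 25255·16535
1 = −25255·198969 + 27544·182434
So 182434·27544 ≡ 1 (mod 198969).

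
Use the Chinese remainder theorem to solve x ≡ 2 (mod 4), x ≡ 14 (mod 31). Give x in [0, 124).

14

Write x = 2 + 4·k. Then 4·k ≡ 14 − 2 ≡ 12 (mod 31).
Need 4⁻¹ mod 31. Extended Euclid on (31, 4):
31 = 7*4 + 3
4 = 1*3 + 1
3 = 3*1 + 0
Back-substitute:
1 = 4 − 3
1 = −31 + 8·4
4⁻¹ ≡ 8 (mod 31), so k ≡ 8·12 ≡ 3 (mod 31).
x = 2 + 4·3 = 14.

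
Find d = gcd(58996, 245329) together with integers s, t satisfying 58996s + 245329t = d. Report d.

Apply Euclid's algorithm to 245329 and 58996:
245329 = 4·58996 + 9345
58996 = 6·9345 + 2926
9345 = 3·2926 + 567
2926 = 5·567 + 91
567 = 6·91 + 21
91 = 4·21 + 7
21 = 3·7 + 0
gcd(58996, 245329) = 7.
Working backward:
7 = 91 − 4·21
7 = −4·567 + 25·91
7 = 25·2926 − 129·567
7 = −129·9345 + 412·2926
7 = 412·58996 − 2601·9345
7 = −2601·245329 + 10816·58996
So 7 = (-2601)·245329 + (10816)·58996.

7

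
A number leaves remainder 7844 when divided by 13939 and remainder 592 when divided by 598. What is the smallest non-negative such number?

2795644

Write x = 7844 + 13939·k. Then 13939·k ≡ 592 − 7844 ≡ 522 (mod 598).
Need 13939⁻¹ mod 598. Extended Euclid on (598, 185):
598 = 3×185 + 43
185 = 4×43 + 13
43 = 3×13 + 4
13 = 3×4 + 1
4 = 4×1 + 0
Back-substitute:
1 = 13 − 3·4
1 = −3·43 + 10·13
1 = 10·185 − 43·43
1 = −43·598 + 139·185
13939⁻¹ ≡ 139 (mod 598), so k ≡ 139·522 ≡ 200 (mod 598).
x = 7844 + 13939·200 = 2795644.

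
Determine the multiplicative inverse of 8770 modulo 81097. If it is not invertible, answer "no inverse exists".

Apply the Euclidean algorithm to 81097 and 8770:
81097 = 9*8770 + 2167
8770 = 4*2167 + 102
2167 = 21*102 + 25
102 = 4*25 + 2
25 = 12*2 + 1
2 = 2*1 + 0
Since gcd(8770, 81097) = 1, back-substitute to write 1 as a combination:
1 = 25 − 12·2
1 = −12·102 + 49·25
1 = 49·2167 − 1041·102
1 = −1041·8770 + 4213·2167
1 = 4213·81097 − 38958·8770
Thus 8770·(-38958) ≡ 1 (mod 81097); reducing, -38958 mod 81097 = 42139.

42139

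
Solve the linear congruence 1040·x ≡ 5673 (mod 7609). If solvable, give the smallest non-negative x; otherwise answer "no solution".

1637

First find gcd(1040, 7609):
7609 = 7*1040 + 329
1040 = 3*329 + 53
329 = 6*53 + 11
53 = 4*11 + 9
11 = 1*9 + 2
9 = 4*2 + 1
2 = 2*1 + 0
gcd = 1, so a unique solution mod 7609 exists.
Back-substitute for the Bézout coefficients:
1 = 9 − 4·2
1 = −4·11 + 5·9
1 = 5·53 − 24·11
1 = −24·329 + 149·53
1 = 149·1040 − 471·329
1 = −471·7609 + 3446·1040
So 1040·(3446) ≡ 1 (mod 7609), giving 1040⁻¹ ≡ 3446.
x ≡ 1040⁻¹·5673 ≡ 3446·5673 ≡ 1637 (mod 7609).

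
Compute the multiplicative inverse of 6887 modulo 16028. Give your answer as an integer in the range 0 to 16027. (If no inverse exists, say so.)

Apply the Euclidean algorithm to 16028 and 6887:
16028 = 2*6887 + 2254
6887 = 3*2254 + 125
2254 = 18*125 + 4
125 = 31*4 + 1
4 = 4*1 + 0
gcd = 1, so the inverse exists. Back-substitute:
1 = 125 − 31·4
1 = −31·2254 + 559·125
1 = 559·6887 − 1708·2254
1 = −1708·16028 + 3975·6887
So 6887·3975 ≡ 1 (mod 16028).

3975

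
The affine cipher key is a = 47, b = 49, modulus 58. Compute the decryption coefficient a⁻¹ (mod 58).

21

Extended Euclidean algorithm:
58 = 1*47 + 11
47 = 4*11 + 3
11 = 3*3 + 2
3 = 1*2 + 1
2 = 2*1 + 0
Since gcd(47, 58) = 1, back-substitute to write 1 as a combination:
1 = 3 − 2
1 = −11 + 4·3
1 = 4·47 − 17·11
1 = −17·58 + 21·47
So 47·21 ≡ 1 (mod 58).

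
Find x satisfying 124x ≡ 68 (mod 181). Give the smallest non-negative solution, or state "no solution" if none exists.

First find gcd(124, 181):
181 = 1*124 + 57
124 = 2*57 + 10
57 = 5*10 + 7
10 = 1*7 + 3
7 = 2*3 + 1
3 = 3*1 + 0
gcd = 1, so a unique solution mod 181 exists.
Back-substitute for the Bézout coefficients:
1 = 7 − 2·3
1 = −2·10 + 3·7
1 = 3·57 − 17·10
1 = −17·124 + 37·57
1 = 37·181 − 54·124
So 124·(-54) ≡ 1 (mod 181), giving 124⁻¹ ≡ 127.
x ≡ 124⁻¹·68 ≡ 127·68 ≡ 129 (mod 181).

129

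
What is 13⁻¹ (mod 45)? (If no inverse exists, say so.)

Run Euclid on (45, 13):
45 = 3×13 + 6
13 = 2×6 + 1
6 = 6×1 + 0
gcd = 1, so the inverse exists. Back-substitute:
1 = 13 − 2·6
1 = −2·45 + 7·13
So 13·7 ≡ 1 (mod 45).

7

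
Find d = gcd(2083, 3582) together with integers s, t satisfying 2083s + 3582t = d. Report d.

Apply Euclid's algorithm to 3582 and 2083:
3582 = 1*2083 + 1499
2083 = 1*1499 + 584
1499 = 2*584 + 331
584 = 1*331 + 253
331 = 1*253 + 78
253 = 3*78 + 19
78 = 4*19 + 2
19 = 9*2 + 1
2 = 2*1 + 0
gcd(2083, 3582) = 1.
Express as a combination:
1 = 19 − 9·2
1 = −9·78 + 37·19
1 = 37·253 − 120·78
1 = −120·331 + 157·253
1 = 157·584 − 277·331
1 = −277·1499 + 711·584
1 = 711·2083 − 988·1499
1 = −988·3582 + 1699·2083
So 1 = (-988)·3582 + (1699)·2083.

1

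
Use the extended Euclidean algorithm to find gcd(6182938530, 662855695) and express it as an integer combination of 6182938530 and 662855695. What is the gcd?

Repeated division:
6182938530 = 9·662855695 + 217237275
662855695 = 3·217237275 + 11143870
217237275 = 19·11143870 + 5503745
11143870 = 2·5503745 + 136380
5503745 = 40·136380 + 48545
136380 = 2·48545 + 39290
48545 = 1·39290 + 9255
39290 = 4·9255 + 2270
9255 = 4·2270 + 175
2270 = 12·175 + 170
175 = 1·170 + 5
170 = 34·5 + 0
gcd(6182938530, 662855695) = 5.
Working backward:
5 = 175 − 170
5 = −2270 + 13·175
5 = 13·9255 − 53·2270
5 = −53·39290 + 225·9255
5 = 225·48545 − 278·39290
5 = −278·136380 + 781·48545
5 = 781·5503745 − 31518·136380
5 = −31518·11143870 + 63817·5503745
5 = 63817·217237275 − 1244041·11143870
5 = −1244041·662855695 + 3795940·217237275
5 = 3795940·6182938530 − 35407501·662855695
So 5 = (3795940)·6182938530 + (-35407501)·662855695.

5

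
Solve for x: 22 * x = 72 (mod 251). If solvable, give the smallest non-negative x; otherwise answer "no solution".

First find gcd(22, 251):
251 = 11·22 + 9
22 = 2·9 + 4
9 = 2·4 + 1
4 = 4·1 + 0
gcd = 1, so a unique solution mod 251 exists.
Back-substitute for the Bézout coefficients:
1 = 9 − 2·4
1 = −2·22 + 5·9
1 = 5·251 − 57·22
So 22·(-57) ≡ 1 (mod 251), giving 22⁻¹ ≡ 194.
x ≡ 22⁻¹·72 ≡ 194·72 ≡ 163 (mod 251).

163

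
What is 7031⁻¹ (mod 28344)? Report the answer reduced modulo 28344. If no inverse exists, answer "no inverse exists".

22031

Run Euclid on (28344, 7031):
28344 = 4×7031 + 220
7031 = 31×220 + 211
220 = 1×211 + 9
211 = 23×9 + 4
9 = 2×4 + 1
4 = 4×1 + 0
gcd = 1, so the inverse exists. Back-substitute:
1 = 9 − 2·4
1 = −2·211 + 47·9
1 = 47·220 − 49·211
1 = −49·7031 + 1566·220
1 = 1566·28344 − 6313·7031
So 7031·(-6313) ≡ 1 (mod 28344), and -6313 ≡ 22031 (mod 28344).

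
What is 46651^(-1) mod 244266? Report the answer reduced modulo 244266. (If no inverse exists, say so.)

no inverse exists

Compute gcd(46651, 244266):
244266 = 5×46651 + 11011
46651 = 4×11011 + 2607
11011 = 4×2607 + 583
2607 = 4×583 + 275
583 = 2×275 + 33
275 = 8×33 + 11
33 = 3×11 + 0
Since gcd = 11 > 1, 46651 is not a unit mod 244266.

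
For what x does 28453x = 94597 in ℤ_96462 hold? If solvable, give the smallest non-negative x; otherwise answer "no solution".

8923

First find gcd(28453, 96462):
96462 = 3*28453 + 11103
28453 = 2*11103 + 6247
11103 = 1*6247 + 4856
6247 = 1*4856 + 1391
4856 = 3*1391 + 683
1391 = 2*683 + 25
683 = 27*25 + 8
25 = 3*8 + 1
8 = 8*1 + 0
gcd = 1, so a unique solution mod 96462 exists.
Back-substitute for the Bézout coefficients:
1 = 25 − 3·8
1 = −3·683 + 82·25
1 = 82·1391 − 167·683
1 = −167·4856 + 583·1391
1 = 583·6247 − 750·4856
1 = −750·11103 + 1333·6247
1 = 1333·28453 − 3416·11103
1 = −3416·96462 + 11581·28453
So 28453·(11581) ≡ 1 (mod 96462), giving 28453⁻¹ ≡ 11581.
x ≡ 28453⁻¹·94597 ≡ 11581·94597 ≡ 8923 (mod 96462).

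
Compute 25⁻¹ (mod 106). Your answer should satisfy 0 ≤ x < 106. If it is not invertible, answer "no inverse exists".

gcd(106, 25) by repeated division:
106 = 4×25 + 6
25 = 4×6 + 1
6 = 6×1 + 0
gcd = 1, so the inverse exists. Back-substitute:
1 = 25 − 4·6
1 = −4·106 + 17·25
So 25·17 ≡ 1 (mod 106).

17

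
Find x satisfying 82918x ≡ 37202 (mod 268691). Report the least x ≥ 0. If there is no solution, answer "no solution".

268335

First find gcd(82918, 268691):
268691 = 3×82918 + 19937
82918 = 4×19937 + 3170
19937 = 6×3170 + 917
3170 = 3×917 + 419
917 = 2×419 + 79
419 = 5×79 + 24
79 = 3×24 + 7
24 = 3×7 + 3
7 = 2×3 + 1
3 = 3×1 + 0
gcd = 1, so a unique solution mod 268691 exists.
Back-substitute for the Bézout coefficients:
1 = 7 − 2·3
1 = −2·24 + 7·7
1 = 7·79 − 23·24
1 = −23·419 + 122·79
1 = 122·917 − 267·419
1 = −267·3170 + 923·917
1 = 923·19937 − 5805·3170
1 = −5805·82918 + 24143·19937
1 = 24143·268691 − 78234·82918
So 82918·(-78234) ≡ 1 (mod 268691), giving 82918⁻¹ ≡ 190457.
x ≡ 82918⁻¹·37202 ≡ 190457·37202 ≡ 268335 (mod 268691).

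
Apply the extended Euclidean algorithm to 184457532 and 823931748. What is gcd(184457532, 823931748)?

Repeated division:
823931748 = 4·184457532 + 86101620
184457532 = 2·86101620 + 12254292
86101620 = 7·12254292 + 321576
12254292 = 38·321576 + 34404
321576 = 9·34404 + 11940
34404 = 2·11940 + 10524
11940 = 1·10524 + 1416
10524 = 7·1416 + 612
1416 = 2·612 + 192
612 = 3·192 + 36
192 = 5·36 + 12
36 = 3·12 + 0
gcd(184457532, 823931748) = 12.
Working backward:
12 = 192 − 5·36
12 = −5·612 + 16·192
12 = 16·1416 − 37·612
12 = −37·10524 + 275·1416
12 = 275·11940 − 312·10524
12 = −312·34404 + 899·11940
12 = 899·321576 − 8403·34404
12 = −8403·12254292 + 320213·321576
12 = 320213·86101620 − 2249894·12254292
12 = −2249894·184457532 + 4820001·86101620
12 = 4820001·823931748 − 21529898·184457532
So 12 = (4820001)·823931748 + (-21529898)·184457532.

12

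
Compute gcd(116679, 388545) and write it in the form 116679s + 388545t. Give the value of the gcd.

3

Apply Euclid's algorithm to 388545 and 116679:
388545 = 3*116679 + 38508
116679 = 3*38508 + 1155
38508 = 33*1155 + 393
1155 = 2*393 + 369
393 = 1*369 + 24
369 = 15*24 + 9
24 = 2*9 + 6
9 = 1*6 + 3
6 = 2*3 + 0
gcd(116679, 388545) = 3.
Express as a combination:
3 = 9 − 6
3 = −24 + 3·9
3 = 3·369 − 46·24
3 = −46·393 + 49·369
3 = 49·1155 − 144·393
3 = −144·38508 + 4801·1155
3 = 4801·116679 − 14547·38508
3 = −14547·388545 + 48442·116679
So 3 = (-14547)·388545 + (48442)·116679.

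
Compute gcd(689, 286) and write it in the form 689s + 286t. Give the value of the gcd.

13

Euclidean algorithm:
689 = 2·286 + 117
286 = 2·117 + 52
117 = 2·52 + 13
52 = 4·13 + 0
gcd(689, 286) = 13.
Working backward:
13 = 117 − 2·52
13 = −2·286 + 5·117
13 = 5·689 − 12·286
So 13 = (5)·689 + (-12)·286.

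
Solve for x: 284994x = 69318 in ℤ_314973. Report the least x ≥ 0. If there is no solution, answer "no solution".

20853

First find gcd(284994, 314973):
314973 = 1*284994 + 29979
284994 = 9*29979 + 15183
29979 = 1*15183 + 14796
15183 = 1*14796 + 387
14796 = 38*387 + 90
387 = 4*90 + 27
90 = 3*27 + 9
27 = 3*9 + 0
gcd = 9 and 9 | 69318, so solutions exist. Divide through by 9: 31666x ≡ 7702 (mod 34997).
Now find 31666⁻¹ mod 34997:
34997 = 1×31666 + 3331
31666 = 9×3331 + 1687
3331 = 1×1687 + 1644
1687 = 1×1644 + 43
1644 = 38×43 + 10
43 = 4×10 + 3
10 = 3×3 + 1
3 = 3×1 + 0
Back-substitute:
1 = 10 − 3·3
1 = −3·43 + 13·10
1 = 13·1644 − 497·43
1 = −497·1687 + 510·1644
1 = 510·3331 − 1007·1687
1 = −1007·31666 + 9573·3331
1 = 9573·34997 − 10580·31666
So 31666·(-10580) ≡ 1 (mod 34997), i.e. 31666⁻¹ ≡ 24417.
Then x ≡ 24417·7702 ≡ 20853 (mod 34997); the smallest non-negative solution is x = 20853.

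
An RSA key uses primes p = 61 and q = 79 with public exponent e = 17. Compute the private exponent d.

φ(n) = (p−1)(q−1) = 60·78 = 4680.
Need d with 17·d ≡ 1 (mod 4680). Apply the extended Euclidean algorithm:
4680 = 275·17 + 5
17 = 3·5 + 2
5 = 2·2 + 1
2 = 2·1 + 0
Back-substitute:
1 = 5 − 2·2
1 = −2·17 + 7·5
1 = 7·4680 − 1927·17
So 17·(-1927) ≡ 1 (mod 4680), hence d ≡ -1927 ≡ 2753 (mod 4680).

2753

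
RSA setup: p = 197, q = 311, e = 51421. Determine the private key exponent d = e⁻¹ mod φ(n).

9141

φ(n) = (p−1)(q−1) = 196·310 = 60760.
Need d with 51421·d ≡ 1 (mod 60760). Apply the extended Euclidean algorithm:
60760 = 1×51421 + 9339
51421 = 5×9339 + 4726
9339 = 1×4726 + 4613
4726 = 1×4613 + 113
4613 = 40×113 + 93
113 = 1×93 + 20
93 = 4×20 + 13
20 = 1×13 + 7
13 = 1×7 + 6
7 = 1×6 + 1
6 = 6×1 + 0
Back-substitute:
1 = 7 − 6
1 = −13 + 2·7
1 = 2·20 − 3·13
1 = −3·93 + 14·20
1 = 14·113 − 17·93
1 = −17·4613 + 694·113
1 = 694·4726 − 711·4613
1 = −711·9339 + 1405·4726
1 = 1405·51421 − 7736·9339
1 = −7736·60760 + 9141·51421
So 51421·9141 ≡ 1 (mod 60760), hence d = 9141.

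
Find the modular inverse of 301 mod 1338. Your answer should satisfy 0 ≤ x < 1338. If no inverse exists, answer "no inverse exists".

Run Euclid on (1338, 301):
1338 = 4*301 + 134
301 = 2*134 + 33
134 = 4*33 + 2
33 = 16*2 + 1
2 = 2*1 + 0
Since gcd(301, 1338) = 1, back-substitute to write 1 as a combination:
1 = 33 − 16·2
1 = −16·134 + 65·33
1 = 65·301 − 146·134
1 = −146·1338 + 649·301
So 301·649 ≡ 1 (mod 1338).

649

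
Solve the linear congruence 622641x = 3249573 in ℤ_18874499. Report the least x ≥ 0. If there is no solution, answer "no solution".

First find gcd(622641, 18874499):
18874499 = 30·622641 + 195269
622641 = 3·195269 + 36834
195269 = 5·36834 + 11099
36834 = 3·11099 + 3537
11099 = 3·3537 + 488
3537 = 7·488 + 121
488 = 4·121 + 4
121 = 30·4 + 1
4 = 4·1 + 0
gcd = 1, so a unique solution mod 18874499 exists.
Back-substitute for the Bézout coefficients:
1 = 121 − 30·4
1 = −30·488 + 121·121
1 = 121·3537 − 877·488
1 = −877·11099 + 2752·3537
1 = 2752·36834 − 9133·11099
1 = −9133·195269 + 48417·36834
1 = 48417·622641 − 154384·195269
1 = −154384·18874499 + 4679937·622641
So 622641·(4679937) ≡ 1 (mod 18874499), giving 622641⁻¹ ≡ 4679937.
x ≡ 622641⁻¹·3249573 ≡ 4679937·3249573 ≡ 9088633 (mod 18874499).

9088633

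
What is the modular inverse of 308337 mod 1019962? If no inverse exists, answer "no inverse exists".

315535

Apply the Euclidean algorithm to 1019962 and 308337:
1019962 = 3×308337 + 94951
308337 = 3×94951 + 23484
94951 = 4×23484 + 1015
23484 = 23×1015 + 139
1015 = 7×139 + 42
139 = 3×42 + 13
42 = 3×13 + 3
13 = 4×3 + 1
3 = 3×1 + 0
gcd = 1, so the inverse exists. Back-substitute:
1 = 13 − 4·3
1 = −4·42 + 13·13
1 = 13·139 − 43·42
1 = −43·1015 + 314·139
1 = 314·23484 − 7265·1015
1 = −7265·94951 + 29374·23484
1 = 29374·308337 − 95387·94951
1 = −95387·1019962 + 315535·308337
So 308337·315535 ≡ 1 (mod 1019962).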